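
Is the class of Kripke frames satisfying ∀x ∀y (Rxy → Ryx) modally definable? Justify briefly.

This is a Sahlqvist condition; the B axiom r → □◇r defines it.
Suppose r→□◇r is valid. Take Rxy and set V(r)={x}. Then r at x, so □◇r at x, so ◇r at y, so some z with Ryz has r; z=x, i.e. Ryx.

Yes — defined by r → □◇r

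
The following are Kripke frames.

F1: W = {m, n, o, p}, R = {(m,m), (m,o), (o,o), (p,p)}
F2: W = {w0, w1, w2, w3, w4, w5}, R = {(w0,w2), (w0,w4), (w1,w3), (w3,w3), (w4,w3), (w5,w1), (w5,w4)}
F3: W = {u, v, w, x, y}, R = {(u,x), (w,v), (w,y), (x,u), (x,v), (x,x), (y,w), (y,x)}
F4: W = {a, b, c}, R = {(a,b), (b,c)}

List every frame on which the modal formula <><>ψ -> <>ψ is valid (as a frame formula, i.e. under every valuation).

This is the axiom for transitivity; its first-order frame correspondent is forall x forall y forall z (Rxy & Ryz -> Rxz).
F1: satisfies the condition.
F2: fails — Rw0w4 and Rw4w3 but not Rw0w3.
F3: fails — Ryx and Rxu but not Ryu.
F4: fails — Rab and Rbc but not Rac.

F1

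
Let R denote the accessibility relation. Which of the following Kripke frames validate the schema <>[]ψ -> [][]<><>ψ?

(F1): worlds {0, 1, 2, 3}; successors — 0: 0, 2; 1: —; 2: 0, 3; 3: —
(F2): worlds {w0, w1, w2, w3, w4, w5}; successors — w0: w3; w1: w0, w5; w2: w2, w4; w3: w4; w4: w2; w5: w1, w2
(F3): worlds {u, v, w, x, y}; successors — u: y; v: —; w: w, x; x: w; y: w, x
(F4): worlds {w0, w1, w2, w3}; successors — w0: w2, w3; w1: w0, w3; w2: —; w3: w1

The schema corresponds to a generalized confluence (Geach) condition: forall x forall y forall z ((xRy & x R^2 z) -> exists w (yRw & z R^2 w)).
(F1): fails — 0R0, 0R²3 but no w with 0Rw and 3R²w.
(F2): fails — w1Rw0, w1R²w2 but no w with w0Rw and w2R²w.
(F3): ✓.
(F4): fails — w0Rw2, w0R²w1 but no w with w2Rw and w1R²w.

(F3)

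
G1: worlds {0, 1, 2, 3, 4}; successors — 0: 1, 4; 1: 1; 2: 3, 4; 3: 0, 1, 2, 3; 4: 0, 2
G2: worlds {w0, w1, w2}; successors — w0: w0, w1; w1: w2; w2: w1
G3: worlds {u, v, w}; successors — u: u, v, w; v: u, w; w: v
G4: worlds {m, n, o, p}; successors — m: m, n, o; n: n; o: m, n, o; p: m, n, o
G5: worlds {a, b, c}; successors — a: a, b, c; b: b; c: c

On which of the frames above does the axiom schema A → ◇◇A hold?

This is the axiom for a generalized confluence (Geach) condition; its first-order frame correspondent is ∀x ∃w (x = w ∧ xR²w).
G1: condition met.
G2: condition met.
G3: condition met.
G4: fails — at p but no w with p=w and pR²w.
G5: condition met.
Valid on: G1, G2, G3, G5.

G1, G2, G3, G5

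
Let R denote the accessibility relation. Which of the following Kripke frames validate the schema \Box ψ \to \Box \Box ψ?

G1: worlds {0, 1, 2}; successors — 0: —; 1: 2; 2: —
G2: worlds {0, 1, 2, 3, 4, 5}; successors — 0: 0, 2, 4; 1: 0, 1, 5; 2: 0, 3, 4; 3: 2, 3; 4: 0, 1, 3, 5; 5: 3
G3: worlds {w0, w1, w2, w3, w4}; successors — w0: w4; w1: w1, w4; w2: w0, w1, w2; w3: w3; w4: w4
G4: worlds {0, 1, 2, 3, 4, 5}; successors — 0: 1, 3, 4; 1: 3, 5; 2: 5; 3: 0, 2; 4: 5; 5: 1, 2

The schema corresponds to transitivity: \forall x \forall y \forall z (Rxy \wedge Ryz \to Rxz).
G1: condition met.
G2: fails — R10 and R02 but not R12.
G3: fails — Rw2w1 and Rw1w4 but not Rw2w4.
G4: fails — R32 and R25 but not R35.
Valid on: G1.

G1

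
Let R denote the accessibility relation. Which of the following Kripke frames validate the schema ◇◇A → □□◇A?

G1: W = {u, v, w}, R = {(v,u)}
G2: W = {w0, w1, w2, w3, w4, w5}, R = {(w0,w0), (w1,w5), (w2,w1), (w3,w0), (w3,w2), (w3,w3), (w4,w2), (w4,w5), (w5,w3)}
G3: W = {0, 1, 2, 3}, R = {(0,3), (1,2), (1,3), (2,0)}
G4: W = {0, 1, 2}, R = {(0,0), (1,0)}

This is the axiom for a generalized confluence (Geach) condition; its first-order frame correspondent is ∀x ∀y ∀z ((xR²y ∧ xR²z) → ∃w (y = w ∧ zRw)).
G1: condition met.
G2: fails — w2R²w5, w2R²w5 but no w with w5=w and w5Rw.
G3: fails — 1R²0, 1R²0 but no w with 0=w and 0Rw.
G4: condition met.

G1, G4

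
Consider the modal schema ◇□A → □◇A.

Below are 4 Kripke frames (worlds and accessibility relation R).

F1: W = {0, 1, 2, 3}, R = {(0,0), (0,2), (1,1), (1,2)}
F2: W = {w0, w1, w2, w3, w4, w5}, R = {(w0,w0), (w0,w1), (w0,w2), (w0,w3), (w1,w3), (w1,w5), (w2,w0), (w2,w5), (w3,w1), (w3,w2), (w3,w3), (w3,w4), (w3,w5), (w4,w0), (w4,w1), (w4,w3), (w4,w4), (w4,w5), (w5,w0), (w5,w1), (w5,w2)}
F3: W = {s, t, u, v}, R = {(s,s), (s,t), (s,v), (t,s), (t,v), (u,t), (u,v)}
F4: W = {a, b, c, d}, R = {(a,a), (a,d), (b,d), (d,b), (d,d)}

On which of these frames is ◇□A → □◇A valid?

This is the axiom for convergence; its first-order frame correspondent is ∀x ∀y ∀z (Rxy ∧ Rxz → ∃w (Ryw ∧ Rzw)).
F1: fails — R00 and R02 but 0 and 2 have no common successor.
F2: fails — Rw3w1 and Rw3w5 but w1 and w5 have no common successor.
F3: fails — Rsv and Rsv but v and v have no common successor.
F4: ✓.
Valid on: F4.

F4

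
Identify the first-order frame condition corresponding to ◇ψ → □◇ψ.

The Euclidean property

This schema is the 5 axiom.
It corresponds to the Euclidean property: ∀x ∀y ∀z (Rxy ∧ Rxz → Ryz).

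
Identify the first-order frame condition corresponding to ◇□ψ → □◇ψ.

Suppose ◇□ψ→□◇ψ is valid. Take Rxy, Rxz and set V(ψ)={w : Ryw}. Then □ψ at y so ◇□ψ at x, so □◇ψ at x, so ◇ψ at z, giving w with Rzw and Ryw.
The converse is a direct semantic check.
So the correspondent is convergence.

convergence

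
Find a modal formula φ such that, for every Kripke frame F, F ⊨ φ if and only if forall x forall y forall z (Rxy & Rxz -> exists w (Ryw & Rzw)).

◇□r → □◇r

The condition is convergence. The .2 schema ◇□r → □◇r defines it.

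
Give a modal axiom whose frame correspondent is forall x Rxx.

A defining formula is □s → s (the T axiom).
Suppose □s→s is valid. At any x set V(s)={w : Rxw}. Then □s holds at x, so s holds at x, i.e. Rxx.

□s → s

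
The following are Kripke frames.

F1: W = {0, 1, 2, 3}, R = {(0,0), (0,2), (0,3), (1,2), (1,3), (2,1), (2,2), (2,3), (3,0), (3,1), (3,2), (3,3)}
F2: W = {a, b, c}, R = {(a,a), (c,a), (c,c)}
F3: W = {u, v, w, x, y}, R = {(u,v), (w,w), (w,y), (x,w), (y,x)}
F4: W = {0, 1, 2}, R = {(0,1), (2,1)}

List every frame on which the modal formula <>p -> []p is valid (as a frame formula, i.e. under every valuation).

F4

This is the axiom for partial functionality; its first-order frame correspondent is forall x forall y forall z (Rxy & Rxz -> y = z).
F1: fails — 0 sees both 0 and 2.
F2: fails — c sees both a and c.
F3: fails — w sees both w and y.
F4: condition met.
Valid on: F4.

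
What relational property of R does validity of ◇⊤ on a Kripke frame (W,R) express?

seriality: ∀x ∃y Rxy

◇⊤ holds at w iff w has a successor, so frame-validity of ◇⊤ is exactly seriality. Equivalently via □r → ◇r:
Suppose □r→◇r is valid. At any x set V(r)=W. Then □r at x, so ◇r at x, so x has a successor.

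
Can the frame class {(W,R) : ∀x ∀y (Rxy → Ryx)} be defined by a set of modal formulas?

Definable; q → □◇q defines it

Yes: it is symmetry, defined by the B schema q → □◇q.
Suppose q→□◇q is valid. Take Rxy and set V(q)={x}. Then q at x, so □◇q at x, so ◇q at y, so some z with Ryz has q; z=x, i.e. Ryx.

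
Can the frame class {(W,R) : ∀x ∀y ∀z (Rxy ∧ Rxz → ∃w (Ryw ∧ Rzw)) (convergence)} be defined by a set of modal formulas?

Yes: it is convergence, defined by the .2 schema ◇□q → □◇q.
Suppose ◇□q→□◇q is valid. Take Rxy, Rxz and set V(q)={w : Ryw}. Then □q at y so ◇□q at x, so □◇q at x, so ◇q at z, giving w with Rzw and Ryw.

Yes, by ◇□q → □◇q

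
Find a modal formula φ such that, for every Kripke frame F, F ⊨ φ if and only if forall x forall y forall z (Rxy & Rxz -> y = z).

This is partial functionality; the standard corresponding axiom is CD: ◇s → □s.
Suppose ◇s→□s is valid. Take Rxy, Rxz and set V(s)={y}. Then ◇s at x, so □s at x, so s at z, i.e. z=y.

◇s → □s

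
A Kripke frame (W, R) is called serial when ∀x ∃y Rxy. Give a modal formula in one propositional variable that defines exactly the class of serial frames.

A defining formula is □q → ◇q (the D axiom).
Suppose □q→◇q is valid. At any x set V(q)=W. Then □q at x, so ◇q at x, so x has a successor.

□q → ◇q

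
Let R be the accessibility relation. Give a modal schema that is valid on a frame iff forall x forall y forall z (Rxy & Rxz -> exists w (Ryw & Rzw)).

◇□ψ → □◇ψ

The condition is convergence. The .2 schema ◇□ψ → □◇ψ defines it.
Suppose ◇□ψ→□◇ψ is valid. Take Rxy, Rxz and set V(ψ)={w : Ryw}. Then □ψ at y so ◇□ψ at x, so □◇ψ at x, so ◇ψ at z, giving w with Rzw and Ryw.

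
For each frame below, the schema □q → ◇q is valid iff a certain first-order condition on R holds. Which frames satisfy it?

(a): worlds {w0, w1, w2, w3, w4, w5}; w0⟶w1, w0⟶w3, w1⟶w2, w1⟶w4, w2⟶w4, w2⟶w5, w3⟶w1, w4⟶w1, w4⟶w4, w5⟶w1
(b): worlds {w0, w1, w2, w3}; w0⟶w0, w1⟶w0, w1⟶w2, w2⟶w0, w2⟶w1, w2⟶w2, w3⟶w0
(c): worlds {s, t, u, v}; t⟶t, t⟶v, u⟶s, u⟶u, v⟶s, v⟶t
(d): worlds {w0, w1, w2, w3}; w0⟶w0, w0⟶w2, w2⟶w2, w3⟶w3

The schema corresponds to seriality: ∀x ∃y Rxy.
(a): ✓.
(b): ✓.
(c): fails — world s has no successor.
(d): fails — world w1 has no successor.
Valid on: (a), (b).

(a), (b)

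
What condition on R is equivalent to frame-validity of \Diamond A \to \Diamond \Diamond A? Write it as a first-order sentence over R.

This is a Sahlqvist (Geach-type) schema ◇^1□^0A → □^0◇^2A.
Minimal-valuation argument: fix x; take any y with xR^1y and any z with xR^0z. Set V(A) to the set of worlds R-reachable from y in exactly 0 steps. Then □^0A holds at y, so the antecedent holds at x; validity forces ◇^2A at z, giving a w with zR^2w and yR^0w.
First-order correspondent: \forall x \forall y (xRy \to \exists w (y = w \wedge x R^2 w)).

\forall x \forall y (xRy \to \exists w (y = w \wedge x R^2 w))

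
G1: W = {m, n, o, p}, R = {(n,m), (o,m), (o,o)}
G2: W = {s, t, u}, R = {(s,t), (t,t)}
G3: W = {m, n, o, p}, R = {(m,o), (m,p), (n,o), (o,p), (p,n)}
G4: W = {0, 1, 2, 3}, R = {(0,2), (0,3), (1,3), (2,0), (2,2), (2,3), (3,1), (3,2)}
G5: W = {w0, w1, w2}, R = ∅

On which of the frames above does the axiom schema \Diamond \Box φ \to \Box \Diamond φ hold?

The schema corresponds to convergence: \forall x \forall y \forall z (Rxy \wedge Rxz \to \exists w (Ryw \wedge Rzw)).
G1: fails — Rnm and Rnm but m and m have no common successor.
G2: satisfies the condition.
G3: fails — Rmo and Rmp but o and p have no common successor.
G4: satisfies the condition.
G5: satisfies the condition.

G2, G4, G5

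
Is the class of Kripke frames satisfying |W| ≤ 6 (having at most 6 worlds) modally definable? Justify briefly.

Modal frame validity is preserved under disjoint unions.
Any modal formula valid on each of 7 disjoint one-world frames is valid on their disjoint union (validity is preserved under disjoint unions). Each one-world frame has |W|=1≤6, but the union has |W|=7.
Hence having at most 6 worlds is not modally definable.

Not modally definable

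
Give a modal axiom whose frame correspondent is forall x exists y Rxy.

□ψ → ◇ψ

The condition is seriality. The D schema □ψ → ◇ψ defines it.
Suppose □ψ→◇ψ is valid. At any x set V(ψ)=W. Then □ψ at x, so ◇ψ at x, so x has a successor.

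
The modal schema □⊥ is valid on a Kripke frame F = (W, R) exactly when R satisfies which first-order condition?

Emptiness of R

□⊥ is valid iff no world has any successor (otherwise □⊥ fails at any world with one).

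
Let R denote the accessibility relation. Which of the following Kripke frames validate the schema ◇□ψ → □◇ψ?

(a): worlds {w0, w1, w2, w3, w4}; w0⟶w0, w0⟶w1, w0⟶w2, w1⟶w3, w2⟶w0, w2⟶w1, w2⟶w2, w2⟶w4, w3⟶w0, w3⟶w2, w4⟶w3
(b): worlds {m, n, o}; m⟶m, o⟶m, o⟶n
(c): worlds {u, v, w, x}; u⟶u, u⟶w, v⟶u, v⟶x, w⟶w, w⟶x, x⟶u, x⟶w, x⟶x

(c)

Frame correspondent (Sahlqvist): ∀x ∀y ∀z (Rxy ∧ Rxz → ∃w (Ryw ∧ Rzw)) — i.e. convergence.
(a): fails — Rw0w1 and Rw0w0 but w1 and w0 have no common successor.
(b): fails — Rom and Ron but m and n have no common successor.
(c): satisfies the condition.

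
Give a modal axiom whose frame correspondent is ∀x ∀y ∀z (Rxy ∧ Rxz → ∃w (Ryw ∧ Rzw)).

◇□p → □◇p

A defining formula is ◇□p → □◇p (the .2 axiom).
Suppose ◇□p→□◇p is valid. Take Rxy, Rxz and set V(p)={w : Ryw}. Then □p at y so ◇□p at x, so □◇p at x, so ◇p at z, giving w with Rzw and Ryw.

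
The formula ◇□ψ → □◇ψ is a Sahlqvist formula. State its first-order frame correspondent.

convergence

Suppose ◇□ψ→□◇ψ is valid. Take Rxy, Rxz and set V(ψ)={w : Ryw}. Then □ψ at y so ◇□ψ at x, so □◇ψ at x, so ◇ψ at z, giving w with Rzw and Ryw.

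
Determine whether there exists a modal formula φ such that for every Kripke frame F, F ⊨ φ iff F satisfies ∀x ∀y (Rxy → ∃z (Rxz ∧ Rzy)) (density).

This is a Sahlqvist condition; the C4 axiom □□q → □q defines it.

Yes, by □□q → □q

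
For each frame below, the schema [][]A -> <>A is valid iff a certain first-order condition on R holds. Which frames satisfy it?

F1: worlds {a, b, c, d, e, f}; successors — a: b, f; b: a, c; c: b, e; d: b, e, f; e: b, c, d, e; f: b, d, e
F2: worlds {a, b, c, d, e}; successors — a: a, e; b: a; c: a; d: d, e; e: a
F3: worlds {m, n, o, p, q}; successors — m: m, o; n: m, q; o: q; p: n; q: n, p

This is the axiom for a generalized confluence (Geach) condition; its first-order frame correspondent is forall x exists w (x R^2 w & xRw).
F1: fails — at b but no w with bR²w and bRw.
F2: condition met.
F3: fails — at o but no w with oR²w and oRw.

F2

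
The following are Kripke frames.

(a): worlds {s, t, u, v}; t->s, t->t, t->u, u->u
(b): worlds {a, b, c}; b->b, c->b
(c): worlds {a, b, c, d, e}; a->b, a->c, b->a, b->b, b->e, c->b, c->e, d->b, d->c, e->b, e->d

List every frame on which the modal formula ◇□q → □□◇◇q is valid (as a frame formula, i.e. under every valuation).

(b), (c)

This is the axiom for a generalized confluence (Geach) condition; its first-order frame correspondent is ∀x ∀y ∀z ((xRy ∧ xR²z) → ∃w (yRw ∧ zR²w)).
(a): fails — tRs, tR²s but no w with sRw and sR²w.
(b): condition met.
(c): condition met.
Valid on: (b), (c).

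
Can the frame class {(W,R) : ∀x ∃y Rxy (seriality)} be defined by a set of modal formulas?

The condition is seriality. A defining modal formula is □r → ◇r.
Suppose □r→◇r is valid. At any x set V(r)=W. Then □r at x, so ◇r at x, so x has a successor.

Yes — defined by □r → ◇r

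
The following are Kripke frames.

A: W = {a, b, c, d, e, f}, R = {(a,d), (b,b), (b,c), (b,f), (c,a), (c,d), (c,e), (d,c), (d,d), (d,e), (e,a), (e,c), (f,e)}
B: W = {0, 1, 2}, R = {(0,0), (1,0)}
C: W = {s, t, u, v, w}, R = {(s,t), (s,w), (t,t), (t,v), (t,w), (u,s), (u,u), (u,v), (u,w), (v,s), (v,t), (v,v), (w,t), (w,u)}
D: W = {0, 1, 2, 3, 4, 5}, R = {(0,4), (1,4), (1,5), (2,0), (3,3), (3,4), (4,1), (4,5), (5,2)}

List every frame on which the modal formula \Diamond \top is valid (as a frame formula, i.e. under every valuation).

This is the axiom for seriality; its first-order frame correspondent is \forall x \exists y Rxy.
A: condition met.
B: fails — world 2 has no successor.
C: condition met.
D: condition met.
Valid on: A, C, D.

A, C, D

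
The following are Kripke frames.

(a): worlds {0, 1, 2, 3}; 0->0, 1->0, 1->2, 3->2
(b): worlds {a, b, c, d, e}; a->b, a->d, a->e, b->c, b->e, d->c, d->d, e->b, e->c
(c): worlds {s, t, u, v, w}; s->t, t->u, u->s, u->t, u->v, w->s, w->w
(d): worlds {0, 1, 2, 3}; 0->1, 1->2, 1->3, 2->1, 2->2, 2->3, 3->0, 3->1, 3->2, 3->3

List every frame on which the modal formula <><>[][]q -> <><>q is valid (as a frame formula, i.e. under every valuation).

This is the axiom for a generalized confluence (Geach) condition; its first-order frame correspondent is forall x forall y (x R^2 y -> exists w (y R^2 w & x R^2 w)).
(a): satisfies the condition.
(b): fails — aR²c but no w with cR²w and aR²w.
(c): fails — tR²s but no w* with sR²w* and tR²w*.
(d): satisfies the condition.

(a), (d)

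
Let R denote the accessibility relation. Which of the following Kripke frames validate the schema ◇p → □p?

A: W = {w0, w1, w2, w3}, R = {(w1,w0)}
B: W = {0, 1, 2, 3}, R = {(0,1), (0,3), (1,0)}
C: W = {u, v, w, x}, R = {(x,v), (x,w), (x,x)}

A

Frame correspondent (Sahlqvist): ∀x ∀y ∀z (Rxy ∧ Rxz → y = z) — i.e. partial functionality.
A: ✓.
B: fails — 0 sees both 1 and 3.
C: fails — x sees both v and w.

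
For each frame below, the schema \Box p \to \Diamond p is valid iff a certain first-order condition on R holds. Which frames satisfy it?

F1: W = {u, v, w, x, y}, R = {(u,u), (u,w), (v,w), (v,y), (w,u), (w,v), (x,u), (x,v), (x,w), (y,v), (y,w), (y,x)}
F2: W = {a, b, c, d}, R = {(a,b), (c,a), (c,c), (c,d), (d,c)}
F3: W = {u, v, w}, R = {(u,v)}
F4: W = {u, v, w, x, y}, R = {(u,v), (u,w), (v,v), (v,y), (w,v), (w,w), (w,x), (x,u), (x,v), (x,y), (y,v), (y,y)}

Frame correspondent (Sahlqvist): \forall x \exists y Rxy — i.e. seriality.
F1: holds.
F2: fails — world b has no successor.
F3: fails — world v has no successor.
F4: holds.
Valid on: F1, F4.

F1, F4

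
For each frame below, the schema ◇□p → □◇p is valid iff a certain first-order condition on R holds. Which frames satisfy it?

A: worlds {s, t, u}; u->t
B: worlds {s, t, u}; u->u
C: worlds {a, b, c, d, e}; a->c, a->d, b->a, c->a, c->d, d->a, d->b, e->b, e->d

B

Frame correspondent (Sahlqvist): ∀x ∀y ∀z (Rxy ∧ Rxz → ∃w (Ryw ∧ Rzw)) — i.e. convergence.
A: fails — Rut and Rut but t and t have no common successor.
B: condition met.
C: fails — Rcd and Rca but d and a have no common successor.
Valid on: B.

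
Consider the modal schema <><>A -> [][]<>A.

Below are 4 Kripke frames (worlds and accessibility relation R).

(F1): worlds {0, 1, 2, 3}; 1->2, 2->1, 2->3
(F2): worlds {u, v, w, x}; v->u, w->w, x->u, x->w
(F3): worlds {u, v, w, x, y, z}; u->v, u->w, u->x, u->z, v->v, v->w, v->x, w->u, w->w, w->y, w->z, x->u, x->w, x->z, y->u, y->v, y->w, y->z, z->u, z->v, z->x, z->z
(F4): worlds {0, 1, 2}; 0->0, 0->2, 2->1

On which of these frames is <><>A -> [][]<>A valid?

(F2)

Frame correspondent (Sahlqvist): forall x forall y forall z ((x R^2 y & x R^2 z) -> exists w (y = w & zRw)) — i.e. a generalized confluence (Geach) condition.
(F1): fails — 1R²1, 1R²1 but no w with 1=w and 1Rw.
(F2): condition met.
(F3): fails — uR²u, uR²u but no t with u=t and uRt.
(F4): fails — 0R²0, 0R²1 but no w with 0=w and 1Rw.
Valid on: (F2).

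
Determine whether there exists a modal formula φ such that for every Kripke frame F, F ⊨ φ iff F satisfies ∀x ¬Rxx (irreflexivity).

If a class were modally definable it would be closed under surjective bounded morphisms (Goldblatt–Thomason).
The 4-cycle (worlds 0,1,2,3 with 0→1→2→3→0) is irreflexive, and the map sending every world to a single reflexive point • is a surjective bounded morphism (forth: every edge maps to (•,•); back: every world has a successor). So any modal formula valid on the 4-cycle is also valid on the reflexive point, which is not irreflexive.
So the class is not modally definable.

Not modally definable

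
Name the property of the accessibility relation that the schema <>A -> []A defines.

Suppose ◇A→□A is valid. Take Rxy, Rxz and set V(A)={y}. Then ◇A at x, so □A at x, so A at z, i.e. z=y.

Partial functionality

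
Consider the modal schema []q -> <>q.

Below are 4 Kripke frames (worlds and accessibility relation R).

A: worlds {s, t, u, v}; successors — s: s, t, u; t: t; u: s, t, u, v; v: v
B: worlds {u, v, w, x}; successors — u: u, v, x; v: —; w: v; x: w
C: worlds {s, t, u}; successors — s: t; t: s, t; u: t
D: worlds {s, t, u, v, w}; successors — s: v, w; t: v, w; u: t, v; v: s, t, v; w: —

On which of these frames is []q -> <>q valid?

A, C

This is the axiom for seriality; its first-order frame correspondent is forall x exists y Rxy.
A: satisfies the condition.
B: fails — world v has no successor.
C: satisfies the condition.
D: fails — world w has no successor.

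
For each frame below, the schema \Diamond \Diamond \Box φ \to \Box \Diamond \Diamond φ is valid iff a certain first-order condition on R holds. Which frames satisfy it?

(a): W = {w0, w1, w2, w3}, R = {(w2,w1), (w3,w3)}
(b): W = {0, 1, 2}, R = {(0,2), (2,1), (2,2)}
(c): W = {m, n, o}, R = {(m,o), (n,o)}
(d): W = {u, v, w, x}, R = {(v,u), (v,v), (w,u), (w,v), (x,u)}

(a), (c)

This is the axiom for a generalized confluence (Geach) condition; its first-order frame correspondent is \forall x \forall y \forall z ((x R^2 y \wedge xRz) \to \exists w (yRw \wedge z R^2 w)).
(a): satisfies the condition.
(b): fails — 0R²1, 0R2 but no w with 1Rw and 2R²w.
(c): satisfies the condition.
(d): fails — vR²u, vRu but no t with uRt and uR²t.
Valid on: (a), (c).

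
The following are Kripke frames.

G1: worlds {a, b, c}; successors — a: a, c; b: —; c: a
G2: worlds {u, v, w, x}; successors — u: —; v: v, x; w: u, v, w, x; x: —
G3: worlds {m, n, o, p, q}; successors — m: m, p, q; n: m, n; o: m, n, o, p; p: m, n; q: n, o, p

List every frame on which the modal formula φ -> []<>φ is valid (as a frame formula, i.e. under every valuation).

G1

This is the axiom for symmetry; its first-order frame correspondent is forall x forall y (Rxy -> Ryx).
G1: holds.
G2: fails — Rwu but not Ruw.
G3: fails — Rom but not Rmo.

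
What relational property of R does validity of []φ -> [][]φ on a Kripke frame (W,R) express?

Suppose □φ→□□φ is valid. Take Rxy, Ryz and set V(φ)={w : Rxw}. Then □φ at x, so □□φ at x, so □φ at y, so φ at z, i.e. Rxz.

transitivity: forall x forall y forall z (Rxy & Ryz -> Rxz)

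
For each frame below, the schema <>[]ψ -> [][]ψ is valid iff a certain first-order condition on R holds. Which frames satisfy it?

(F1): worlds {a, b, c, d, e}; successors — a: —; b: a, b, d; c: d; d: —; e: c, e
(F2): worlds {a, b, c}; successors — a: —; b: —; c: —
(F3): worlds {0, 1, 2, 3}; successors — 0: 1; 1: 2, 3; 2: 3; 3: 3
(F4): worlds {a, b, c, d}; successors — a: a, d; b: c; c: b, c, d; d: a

(F2), (F3)

This is the axiom for a generalized confluence (Geach) condition; its first-order frame correspondent is forall x forall y forall z ((xRy & x R^2 z) -> exists w (yRw & z = w)).
(F1): fails — bRa, bR²a but no w with aRw and a=w.
(F2): holds.
(F3): holds.
(F4): fails — aRd, aR²d but no w with dRw and d=w.
Valid on: (F2), (F3).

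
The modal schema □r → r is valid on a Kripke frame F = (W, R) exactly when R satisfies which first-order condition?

reflexivity: ∀x Rxx

Suppose □r→r is valid. At any x set V(r)={w : Rxw}. Then □r holds at x, so r holds at x, i.e. Rxx.
The converse is a direct semantic check.
Frame condition: ∀x Rxx.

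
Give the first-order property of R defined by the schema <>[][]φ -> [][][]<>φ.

This is a Sahlqvist (Geach-type) schema ◇^1□^2φ → □^3◇^1φ.
Minimal-valuation argument: fix x; take any y with xR^1y and any z with xR^3z. Set V(φ) to the set of worlds R-reachable from y in exactly 2 steps. Then □^2φ holds at y, so the antecedent holds at x; validity forces ◇^1φ at z, giving a w with zR^1w and yR^2w.
First-order correspondent: forall x forall y forall z ((xRy & x R^3 z) -> exists w (y R^2 w & zRw)).

forall x forall y forall z ((xRy & x R^3 z) -> exists w (y R^2 w & zRw))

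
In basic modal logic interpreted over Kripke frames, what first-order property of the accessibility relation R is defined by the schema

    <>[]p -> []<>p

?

Suppose ◇□p→□◇p is valid. Take Rxy, Rxz and set V(p)={w : Ryw}. Then □p at y so ◇□p at x, so □◇p at x, so ◇p at z, giving w with Rzw and Ryw.
Conversely, on a frame with convergence the schema holds at every world under every valuation.
So the correspondent is convergence.

Convergence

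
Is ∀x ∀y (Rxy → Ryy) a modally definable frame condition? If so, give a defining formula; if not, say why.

Yes — defined by □(□r → r)

Yes: it is shift-reflexivity, defined by the T□ schema □(□r → r).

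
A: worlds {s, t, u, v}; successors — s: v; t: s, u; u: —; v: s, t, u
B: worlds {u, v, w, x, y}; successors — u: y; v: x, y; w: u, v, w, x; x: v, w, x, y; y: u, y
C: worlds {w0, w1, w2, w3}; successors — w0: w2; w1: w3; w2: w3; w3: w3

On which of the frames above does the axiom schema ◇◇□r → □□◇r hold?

C

Frame correspondent (Sahlqvist): ∀x ∀y ∀z ((xR²y ∧ xR²z) → ∃w (yRw ∧ zRw)) — i.e. a generalized confluence (Geach) condition.
A: fails — sR²s, sR²t but no w with sRw and tRw.
B: fails — vR²u, vR²w but no t with uRt and wRt.
C: condition met.
Valid on: C.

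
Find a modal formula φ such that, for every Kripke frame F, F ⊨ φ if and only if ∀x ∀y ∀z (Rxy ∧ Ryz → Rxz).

The condition is transitivity. The 4 schema □q → □□q defines it.
Suppose □q→□□q is valid. Take Rxy, Ryz and set V(q)={w : Rxw}. Then □q at x, so □□q at x, so □q at y, so q at z, i.e. Rxz.

□q → □□q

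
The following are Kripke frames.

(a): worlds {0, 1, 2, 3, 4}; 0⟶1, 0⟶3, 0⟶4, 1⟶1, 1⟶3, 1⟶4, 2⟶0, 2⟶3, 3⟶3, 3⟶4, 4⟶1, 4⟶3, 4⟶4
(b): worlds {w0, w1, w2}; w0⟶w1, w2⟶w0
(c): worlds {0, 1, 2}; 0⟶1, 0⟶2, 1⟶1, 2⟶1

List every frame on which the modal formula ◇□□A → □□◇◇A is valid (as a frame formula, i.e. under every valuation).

This is the axiom for a generalized confluence (Geach) condition; its first-order frame correspondent is ∀x ∀y ∀z ((xRy ∧ xR²z) → ∃w (yR²w ∧ zR²w)).
(a): holds.
(b): fails — w2Rw0, w2R²w1 but no w with w0R²w and w1R²w.
(c): holds.
Valid on: (a), (c).

(a), (c)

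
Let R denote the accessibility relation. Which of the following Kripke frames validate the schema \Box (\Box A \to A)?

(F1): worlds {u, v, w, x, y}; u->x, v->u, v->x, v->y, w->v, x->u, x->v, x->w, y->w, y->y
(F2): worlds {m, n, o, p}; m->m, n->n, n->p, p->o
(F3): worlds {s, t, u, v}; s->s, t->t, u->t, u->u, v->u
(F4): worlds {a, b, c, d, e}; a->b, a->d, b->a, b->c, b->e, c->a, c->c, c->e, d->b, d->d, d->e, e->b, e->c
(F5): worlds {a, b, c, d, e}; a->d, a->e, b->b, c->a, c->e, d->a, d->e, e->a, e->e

(F3)

This is the axiom for shift-reflexivity; its first-order frame correspondent is \forall x \forall y (Rxy \to Ryy).
(F1): fails — Rxw but not Rww.
(F2): fails — Rnp but not Rpp.
(F3): satisfies the condition.
(F4): fails — Reb but not Rbb.
(F5): fails — Rea but not Raa.
Valid on: (F3).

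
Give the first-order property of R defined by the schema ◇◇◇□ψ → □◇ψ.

∀x ∀y ∀z ((xR³y ∧ xRz) → ∃w (yRw ∧ zRw))

This is a Sahlqvist (Geach-type) schema ◇^3□^1ψ → □^1◇^1ψ.
Minimal-valuation argument: fix x; take any y with xR^3y and any z with xR^1z. Set V(ψ) to the set of worlds R-reachable from y in exactly 1 step. Then □^1ψ holds at y, so the antecedent holds at x; validity forces ◇^1ψ at z, giving a w with zR^1w and yR^1w.
First-order correspondent: ∀x ∀y ∀z ((xR³y ∧ xRz) → ∃w (yRw ∧ zRw)).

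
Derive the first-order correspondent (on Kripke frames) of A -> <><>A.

forall x exists w (x = w & x R^2 w)

This is a Sahlqvist (Geach-type) schema ◇^0□^0A → □^0◇^2A.
Minimal-valuation argument: fix x; take any y with xR^0y and any z with xR^0z. Set V(A) to the set of worlds R-reachable from y in exactly 0 steps. Then □^0A holds at y, so the antecedent holds at x; validity forces ◇^2A at z, giving a w with zR^2w and yR^0w.
First-order correspondent: forall x exists w (x = w & x R^2 w).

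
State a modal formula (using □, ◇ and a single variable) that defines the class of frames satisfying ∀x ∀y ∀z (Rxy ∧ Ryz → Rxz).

□s → □□s

A defining formula is □s → □□s (the 4 axiom).
Suppose □s→□□s is valid. Take Rxy, Ryz and set V(s)={w : Rxw}. Then □s at x, so □□s at x, so □s at y, so s at z, i.e. Rxz.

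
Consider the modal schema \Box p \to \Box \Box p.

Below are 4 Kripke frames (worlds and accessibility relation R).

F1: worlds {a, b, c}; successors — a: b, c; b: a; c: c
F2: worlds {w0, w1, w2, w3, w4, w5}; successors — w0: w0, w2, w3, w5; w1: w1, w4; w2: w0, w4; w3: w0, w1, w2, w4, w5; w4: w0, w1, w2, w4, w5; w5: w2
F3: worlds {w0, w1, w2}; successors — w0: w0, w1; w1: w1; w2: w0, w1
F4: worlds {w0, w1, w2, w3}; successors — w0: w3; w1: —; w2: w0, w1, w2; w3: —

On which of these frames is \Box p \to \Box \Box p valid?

This is the axiom for transitivity; its first-order frame correspondent is \forall x \forall y \forall z (Rxy \wedge Ryz \to Rxz).
F1: fails — Rab and Rba but not Raa.
F2: fails — Rw1w4 and Rw4w5 but not Rw1w5.
F3: holds.
F4: fails — Rw2w0 and Rw0w3 but not Rw2w3.
Valid on: F3.

F3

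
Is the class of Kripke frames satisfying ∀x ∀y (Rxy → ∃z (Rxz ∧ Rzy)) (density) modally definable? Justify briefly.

Definable; □□r → □r defines it

The condition is density. A defining modal formula is □□r → □r.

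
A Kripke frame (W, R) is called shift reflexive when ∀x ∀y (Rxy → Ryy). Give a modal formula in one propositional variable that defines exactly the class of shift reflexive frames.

A defining formula is □(□r → r) (the T□ axiom).

□(□r → r)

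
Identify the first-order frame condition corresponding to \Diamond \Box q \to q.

This schema is equivalent to the B axiom q → □◇q.
Its frame correspondent is symmetry — \forall x \forall y (Rxy \to Ryx).

symmetry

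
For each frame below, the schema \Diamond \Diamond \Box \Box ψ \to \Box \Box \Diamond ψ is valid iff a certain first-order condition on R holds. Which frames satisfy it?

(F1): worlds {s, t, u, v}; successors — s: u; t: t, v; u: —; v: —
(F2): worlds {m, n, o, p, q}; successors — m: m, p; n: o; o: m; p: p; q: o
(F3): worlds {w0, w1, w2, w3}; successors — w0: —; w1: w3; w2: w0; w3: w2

This is the axiom for a generalized confluence (Geach) condition; its first-order frame correspondent is \forall x \forall y \forall z ((x R^2 y \wedge x R^2 z) \to \exists w (y R^2 w \wedge zRw)).
(F1): fails — tR²t, tR²v but no w with tR²w and vRw.
(F2): condition met.
(F3): fails — w1R²w2, w1R²w2 but no w with w2R²w and w2Rw.

(F2)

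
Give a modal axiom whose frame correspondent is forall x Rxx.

□q → q

The condition is reflexivity. The T schema □q → q defines it.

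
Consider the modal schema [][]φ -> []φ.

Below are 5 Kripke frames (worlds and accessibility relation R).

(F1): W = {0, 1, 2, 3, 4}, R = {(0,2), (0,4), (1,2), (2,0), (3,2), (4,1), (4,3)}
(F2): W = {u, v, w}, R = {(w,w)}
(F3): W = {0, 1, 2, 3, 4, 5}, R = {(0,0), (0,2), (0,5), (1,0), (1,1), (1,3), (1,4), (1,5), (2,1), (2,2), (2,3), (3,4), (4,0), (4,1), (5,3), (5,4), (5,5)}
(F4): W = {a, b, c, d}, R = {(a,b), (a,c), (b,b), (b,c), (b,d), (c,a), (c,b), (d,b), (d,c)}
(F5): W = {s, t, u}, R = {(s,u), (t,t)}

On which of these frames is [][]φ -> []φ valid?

(F2)

This is the axiom for density; its first-order frame correspondent is forall x forall y (Rxy -> exists z (Rxz & Rzy)).
(F1): fails — R32 but no z with R3z and Rz2.
(F2): condition met.
(F3): fails — R34 but no z with R3z and Rz4.
(F4): fails — Rca but no z with Rcz and Rza.
(F5): fails — Rsu but no z with Rsz and Rzu.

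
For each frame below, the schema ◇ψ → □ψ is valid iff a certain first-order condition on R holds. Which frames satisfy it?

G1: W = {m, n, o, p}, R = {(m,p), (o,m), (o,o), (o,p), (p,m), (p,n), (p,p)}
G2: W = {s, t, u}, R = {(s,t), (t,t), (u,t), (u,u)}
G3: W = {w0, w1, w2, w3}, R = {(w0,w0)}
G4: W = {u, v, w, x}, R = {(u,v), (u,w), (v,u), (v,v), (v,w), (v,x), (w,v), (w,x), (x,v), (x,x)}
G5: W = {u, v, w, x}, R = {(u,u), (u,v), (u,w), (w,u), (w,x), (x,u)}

The schema corresponds to partial functionality: ∀x ∀y ∀z (Rxy ∧ Rxz → y = z).
G1: fails — o sees both m and o.
G2: fails — u sees both t and u.
G3: ✓.
G4: fails — u sees both v and w.
G5: fails — u sees both u and v.
Valid on: G3.

G3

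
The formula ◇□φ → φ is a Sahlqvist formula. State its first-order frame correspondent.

symmetry: ∀x ∀y (Rxy → Ryx)

This is frame-equivalent to φ → □◇φ (substitute ¬φ for φ and contrapose).
Suppose φ→□◇φ is valid. Take Rxy and set V(φ)={x}. Then φ at x, so □◇φ at x, so ◇φ at y, so some z with Ryz has φ; z=x, i.e. Ryx.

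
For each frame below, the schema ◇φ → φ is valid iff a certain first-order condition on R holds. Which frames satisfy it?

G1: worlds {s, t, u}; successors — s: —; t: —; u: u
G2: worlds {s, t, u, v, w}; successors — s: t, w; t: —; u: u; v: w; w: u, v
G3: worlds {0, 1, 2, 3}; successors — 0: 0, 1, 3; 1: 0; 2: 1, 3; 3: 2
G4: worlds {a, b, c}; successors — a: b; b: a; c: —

Frame correspondent (Sahlqvist): ∀x ∀y (xRy → ∃w (y = w ∧ x = w)) — i.e. a generalized confluence (Geach) condition.
G1: satisfies the condition.
G2: fails — sRt but t ≠ s.
G3: fails — 0R1 but 1 ≠ 0.
G4: fails — aRb but b ≠ a.
Valid on: G1.

G1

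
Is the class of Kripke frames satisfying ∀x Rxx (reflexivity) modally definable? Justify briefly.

This is a Sahlqvist condition; the T axiom □r → r defines it.
Suppose □r→r is valid. At any x set V(r)={w : Rxw}. Then □r holds at x, so r holds at x, i.e. Rxx.

Yes — defined by □r → r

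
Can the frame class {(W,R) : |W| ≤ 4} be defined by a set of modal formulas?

Modal frame validity is preserved under disjoint unions.
Any modal formula valid on each of 5 disjoint one-world frames is valid on their disjoint union (validity is preserved under disjoint unions). Each one-world frame has |W|=1≤4, but the union has |W|=5.
So no modal formula (or set of formulas) defines exactly the |W|≤4 frames.

Not definable by any modal formula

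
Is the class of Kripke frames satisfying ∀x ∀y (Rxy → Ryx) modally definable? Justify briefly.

Yes, by p → □◇p

This is a Sahlqvist condition; the B axiom p → □◇p defines it.
Suppose p→□◇p is valid. Take Rxy and set V(p)={x}. Then p at x, so □◇p at x, so ◇p at y, so some z with Ryz has p; z=x, i.e. Ryx.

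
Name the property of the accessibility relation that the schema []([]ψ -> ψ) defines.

shift-reflexivity

Suppose □(□ψ→ψ) is valid. Take Rxy and set V(ψ)={w : Ryw}. Then at y, □ψ holds; since □(□ψ→ψ) at x, □ψ→ψ at y, so ψ at y, i.e. Ryy.
Conversely, on a frame with shift-reflexivity the schema holds at every world under every valuation.
Frame condition: forall x forall y (Rxy -> Ryy).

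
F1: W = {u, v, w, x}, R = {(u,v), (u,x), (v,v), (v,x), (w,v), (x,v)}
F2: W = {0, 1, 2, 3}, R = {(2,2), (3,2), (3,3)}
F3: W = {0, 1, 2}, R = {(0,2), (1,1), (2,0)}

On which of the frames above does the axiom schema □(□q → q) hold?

Frame correspondent (Sahlqvist): ∀x ∀y (Rxy → Ryy) — i.e. shift-reflexivity.
F1: fails — Rvx but not Rxx.
F2: satisfies the condition.
F3: fails — R20 but not R00.
Valid on: F2.

F2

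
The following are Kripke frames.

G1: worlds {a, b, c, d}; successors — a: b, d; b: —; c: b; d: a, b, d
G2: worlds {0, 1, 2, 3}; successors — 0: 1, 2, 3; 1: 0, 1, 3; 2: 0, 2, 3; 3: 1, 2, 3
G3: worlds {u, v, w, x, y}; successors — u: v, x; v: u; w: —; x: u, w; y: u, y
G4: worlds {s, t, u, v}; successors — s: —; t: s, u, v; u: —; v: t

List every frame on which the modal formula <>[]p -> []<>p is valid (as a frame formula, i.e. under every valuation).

G2

This is the axiom for convergence; its first-order frame correspondent is forall x forall y forall z (Rxy & Rxz -> exists w (Ryw & Rzw)).
G1: fails — Rab and Rab but b and b have no common successor.
G2: holds.
G3: fails — Rxw and Rxw but w and w have no common successor.
G4: fails — Rtu and Rtu but u and u have no common successor.
Valid on: G2.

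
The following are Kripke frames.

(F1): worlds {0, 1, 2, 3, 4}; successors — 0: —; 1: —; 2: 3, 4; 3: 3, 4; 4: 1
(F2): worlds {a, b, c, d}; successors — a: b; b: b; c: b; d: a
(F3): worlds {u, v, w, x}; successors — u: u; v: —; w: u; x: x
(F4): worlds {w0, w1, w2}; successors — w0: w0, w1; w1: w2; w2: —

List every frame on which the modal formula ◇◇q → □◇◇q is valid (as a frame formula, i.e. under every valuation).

(F2), (F3)

The schema corresponds to a generalized confluence (Geach) condition: ∀x ∀y ∀z ((xR²y ∧ xRz) → ∃w (y = w ∧ zR²w)).
(F1): fails — 2R²1, 2R4 but no w with 1=w and 4R²w.
(F2): satisfies the condition.
(F3): satisfies the condition.
(F4): fails — w0R²w0, w0Rw1 but no w with w0=w and w1R²w.
Valid on: (F2), (F3).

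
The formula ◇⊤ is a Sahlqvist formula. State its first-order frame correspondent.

◇⊤ holds at w iff w has a successor, so frame-validity of ◇⊤ is exactly seriality. Equivalently via □q → ◇q:
Suppose □q→◇q is valid. At any x set V(q)=W. Then □q at x, so ◇q at x, so x has a successor.
Conversely, any frame satisfying ∀x ∃y Rxy validates the schema.
Frame condition: ∀x ∃y Rxy.

Seriality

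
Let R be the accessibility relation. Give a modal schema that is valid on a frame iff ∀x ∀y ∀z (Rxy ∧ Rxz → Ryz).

A defining formula is ◇r → □◇r (the 5 axiom).
Suppose ◇r→□◇r is valid. Take Rxy, Rxz and set V(r)={y}. Then ◇r at x, so □◇r at x, so ◇r at z, so some w with Rzw has r; w=y, i.e. Rzy. By symmetry of the argument, Ryz.

◇r → □◇r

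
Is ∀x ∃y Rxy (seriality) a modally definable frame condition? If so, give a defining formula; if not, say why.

This is a Sahlqvist condition; the D axiom □q → ◇q defines it.
Suppose □q→◇q is valid. At any x set V(q)=W. Then □q at x, so ◇q at x, so x has a successor.

Yes — defined by □q → ◇q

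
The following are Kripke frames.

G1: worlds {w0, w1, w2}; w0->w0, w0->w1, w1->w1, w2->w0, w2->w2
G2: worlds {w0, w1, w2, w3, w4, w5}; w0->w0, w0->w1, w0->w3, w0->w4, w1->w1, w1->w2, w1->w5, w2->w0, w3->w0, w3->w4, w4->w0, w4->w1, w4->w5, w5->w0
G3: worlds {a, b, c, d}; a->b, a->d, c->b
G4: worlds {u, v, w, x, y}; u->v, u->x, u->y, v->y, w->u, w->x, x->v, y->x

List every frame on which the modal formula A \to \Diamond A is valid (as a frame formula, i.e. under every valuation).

Frame correspondent (Sahlqvist): \forall x Rxx — i.e. reflexivity.
G1: satisfies the condition.
G2: fails — world w2 does not see itself.
G3: fails — world a does not see itself.
G4: fails — world u does not see itself.
Valid on: G1.

G1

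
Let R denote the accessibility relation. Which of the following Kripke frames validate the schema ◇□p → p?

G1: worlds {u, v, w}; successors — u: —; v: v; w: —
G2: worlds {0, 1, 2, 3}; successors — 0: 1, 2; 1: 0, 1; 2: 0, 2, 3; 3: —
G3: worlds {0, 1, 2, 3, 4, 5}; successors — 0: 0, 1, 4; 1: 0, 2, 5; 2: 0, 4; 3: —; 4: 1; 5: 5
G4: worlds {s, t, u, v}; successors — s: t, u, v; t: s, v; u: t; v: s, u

Frame correspondent (Sahlqvist): ∀x ∀y (Rxy → Ryx) — i.e. symmetry.
G1: condition met.
G2: fails — R23 but not R32.
G3: fails — R12 but not R21.
G4: fails — Rtv but not Rvt.

G1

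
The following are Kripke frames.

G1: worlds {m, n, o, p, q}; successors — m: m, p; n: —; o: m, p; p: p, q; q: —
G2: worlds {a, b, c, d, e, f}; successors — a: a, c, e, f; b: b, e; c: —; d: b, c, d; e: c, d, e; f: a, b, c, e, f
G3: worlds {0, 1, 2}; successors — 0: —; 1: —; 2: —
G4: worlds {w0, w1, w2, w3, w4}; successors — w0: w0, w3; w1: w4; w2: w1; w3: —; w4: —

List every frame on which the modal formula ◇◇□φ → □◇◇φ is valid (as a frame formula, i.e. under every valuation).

This is the axiom for a generalized confluence (Geach) condition; its first-order frame correspondent is ∀x ∀y ∀z ((xR²y ∧ xRz) → ∃w (yRw ∧ zR²w)).
G1: fails — mR²q, mRm but no w with qRw and mR²w.
G2: fails — aR²a, aRc but no w with aRw and cR²w.
G3: satisfies the condition.
G4: fails — w0R²w0, w0Rw3 but no w with w0Rw and w3R²w.

G3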